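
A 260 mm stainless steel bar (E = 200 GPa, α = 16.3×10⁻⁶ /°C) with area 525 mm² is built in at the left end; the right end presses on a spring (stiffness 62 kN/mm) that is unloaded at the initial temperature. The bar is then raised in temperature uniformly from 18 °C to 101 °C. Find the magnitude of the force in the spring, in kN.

The unrestrained thermal change is αΔT L = 16.3×10⁻⁶ × 83 × 260 = 0.3518 mm.
With a force P in the spring, the elastic change of the bar is PL/(AE) and that of the spring is P/k; compatibility requires their sum to equal δ_free.
P [ L/(AE) + 1/k ] = δ_free → P [ 260/(525×200×10³) + 1/(62×10³) ] = 0.3518.
P = 0.3518 / 1.861×10⁻⁵ = 18910 N.

P ≈ 18.9 kN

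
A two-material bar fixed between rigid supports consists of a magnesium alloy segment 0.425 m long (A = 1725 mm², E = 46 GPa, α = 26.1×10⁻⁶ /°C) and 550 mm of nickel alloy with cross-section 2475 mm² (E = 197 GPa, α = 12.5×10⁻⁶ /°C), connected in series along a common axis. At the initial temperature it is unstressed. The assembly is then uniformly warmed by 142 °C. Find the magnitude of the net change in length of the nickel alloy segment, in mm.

|ΔL| ≈ 0.532 mm

If the supports were absent, the total length change would be Σ αᵢΔT Lᵢ = 26.1×10⁻⁶×142×425 + 12.5×10⁻⁶×142×550 = 2.551 mm.
The rigid supports impose zero overall length change; the single axial force P common to all segments must satisfy P Σ Lᵢ/(AᵢEᵢ) = δ_free.
The series flexibility is Σ Lᵢ/(AᵢEᵢ) = 425/(1725×46×10³) + 550/(2475×197×10³) = 6.484×10⁻⁶ mm/N.
P = 2.551 / 6.484×10⁻⁶ = 393500 N = 393.5 kN, compressive.
For the nickel alloy segment, free thermal change = 12.5×10⁻⁶×142×550 = 0.9762 mm and elastic change from P = 393500×550/(2475×197×10³) = 0.4439 mm; these oppose, so the net change is 0.532 mm (segment lengthens).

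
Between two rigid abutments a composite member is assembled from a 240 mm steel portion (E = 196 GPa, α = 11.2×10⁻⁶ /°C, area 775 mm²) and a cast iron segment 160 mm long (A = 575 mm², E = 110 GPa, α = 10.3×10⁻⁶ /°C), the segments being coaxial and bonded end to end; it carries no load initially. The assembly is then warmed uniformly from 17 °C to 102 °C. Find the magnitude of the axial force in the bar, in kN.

P ≈ 89.7 kN (compressive)

Free thermal expansion of the whole bar: Σ αᵢΔT Lᵢ = 11.2×10⁻⁶×85×240 + 10.3×10⁻⁶×85×160 = 0.3686 mm.
The rigid supports impose zero overall length change; the single axial force P common to all segments must satisfy P Σ Lᵢ/(AᵢEᵢ) = δ_free.
Σ Lᵢ/(AᵢEᵢ) = 240/(775×196×10³) + 160/(575×110×10³) = 4.11×10⁻⁶ mm/N.
So P = 0.3686 / 4.11×10⁻⁶ = 89.68 kN, compressive.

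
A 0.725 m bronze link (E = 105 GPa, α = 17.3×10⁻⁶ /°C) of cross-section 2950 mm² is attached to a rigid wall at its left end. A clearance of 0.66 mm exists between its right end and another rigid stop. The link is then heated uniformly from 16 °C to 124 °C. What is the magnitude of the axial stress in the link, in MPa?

σ ≈ 101 MPa (compressive)

Free thermal elongation = αΔT L = 17.3×10⁻⁶ × 108 × 725 = 1.355 mm.
This exceeds the 0.66 mm gap, so the wall pushes back. The portion of expansion that must be recovered elastically is δ_free − gap = 1.355 − 0.66 = 0.6946 mm.
Compatibility: PL/(AE) = 0.6946 mm, so σ = P/A = E × (0.6946/725) = 100.6 MPa.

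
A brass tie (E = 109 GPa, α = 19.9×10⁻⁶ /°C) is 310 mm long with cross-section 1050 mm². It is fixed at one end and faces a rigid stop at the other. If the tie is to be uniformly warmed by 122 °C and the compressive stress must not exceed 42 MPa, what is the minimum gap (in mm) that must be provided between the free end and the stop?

With no wall the tie would lengthen by αΔT L = 19.9×10⁻⁶ × 122 × 310 = 0.7526 mm.
At the allowable stress the elastic shortening the wall may impose is σL/E = 42 × 310 / (109×10³) = 0.1194 mm.
The gap must absorb the remainder: g_min = 0.7526 − 0.1194 = 0.6332 mm.

g ≈ 0.633 mm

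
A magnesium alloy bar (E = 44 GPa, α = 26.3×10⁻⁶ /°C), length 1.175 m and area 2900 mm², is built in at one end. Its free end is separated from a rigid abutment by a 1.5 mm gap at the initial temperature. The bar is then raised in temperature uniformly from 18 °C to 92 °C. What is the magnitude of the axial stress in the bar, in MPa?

σ ≈ 29.5 MPa (compressive)

If the wall were absent the bar would grow by αΔT L = 26.3×10⁻⁶ × 74 × 1175 = 2.287 mm.
The gap closes (δ_free > 1.5 mm) and the wall then resists a further 2.287 − 1.5 = 0.7868 mm of expansion.
So σ = E(δ_free − g)/L = 44×10³ × 0.7868/1175 = 29.46 MPa.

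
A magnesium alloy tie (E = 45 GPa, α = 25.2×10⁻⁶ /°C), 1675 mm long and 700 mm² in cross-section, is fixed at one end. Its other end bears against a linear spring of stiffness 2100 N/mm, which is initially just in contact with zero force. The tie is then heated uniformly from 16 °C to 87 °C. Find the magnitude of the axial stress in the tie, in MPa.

σ ≈ 8.09 MPa (compressive)

If the spring were absent the tie would lengthen by αΔT L = 25.2×10⁻⁶ × 71 × 1675 = 2.997 mm.
With a force P in the spring, the elastic change of the tie is PL/(AE) and that of the spring is P/k; compatibility requires their sum to equal δ_free.
So P = δ_free / [L/(AE) + 1/k] = 2.997 / [ 1675/(700×45×10³) + 1/(2100) ].
P = 2.997 / 0.0005294 = 5661 N.
σ = P/A = 5661/700 = 8.088 MPa.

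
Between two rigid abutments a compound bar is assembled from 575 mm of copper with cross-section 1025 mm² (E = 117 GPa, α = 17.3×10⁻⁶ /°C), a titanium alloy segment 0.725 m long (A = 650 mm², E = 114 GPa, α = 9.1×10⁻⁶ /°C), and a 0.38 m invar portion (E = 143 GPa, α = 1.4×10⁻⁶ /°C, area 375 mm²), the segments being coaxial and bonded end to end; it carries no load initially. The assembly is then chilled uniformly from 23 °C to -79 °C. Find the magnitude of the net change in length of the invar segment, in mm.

|ΔL| ≈ 0.515 mm

Free thermal contraction of the whole bar: Σ αᵢΔT Lᵢ = 17.3×10⁻⁶×102×575 + 9.1×10⁻⁶×102×725 + 1.4×10⁻⁶×102×380 = 1.742 mm.
The walls prevent any net length change, so an axial force P (same in every segment) develops. Compatibility: P · Σ Lᵢ/(AᵢEᵢ) = δ_free.
The series flexibility is Σ Lᵢ/(AᵢEᵢ) = 575/(1025×117×10³) + 725/(650×114×10³) + 380/(375×143×10³) = 2.166×10⁻⁵ mm/N.
P = 1.742 / 2.166×10⁻⁵ = 80400 N = 80.4 kN, tensile.
For the invar segment, free thermal change = 1.4×10⁻⁶×102×380 = 0.05426 mm and elastic change from P = 80400×380/(375×143×10³) = 0.5697 mm; these oppose, so the net change is 0.515 mm (segment lengthens).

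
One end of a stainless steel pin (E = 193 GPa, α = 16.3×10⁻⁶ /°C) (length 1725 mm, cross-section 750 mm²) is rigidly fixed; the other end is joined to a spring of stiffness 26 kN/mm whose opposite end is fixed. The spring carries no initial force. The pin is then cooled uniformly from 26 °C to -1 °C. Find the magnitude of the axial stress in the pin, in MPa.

Free thermal contraction: δ_free = αΔT L = 16.3×10⁻⁶ × 27 × 1725 = 0.7592 mm.
Let P be the tensile force in the spring. The pin extends elastically by PL/(AE) and the spring stretches by P/k; together these equal δ_free.
So P = δ_free / [L/(AE) + 1/k] = 0.7592 / [ 1725/(750×193×10³) + 1/(26×10³) ].
P = 0.7592 / 5.038×10⁻⁵ = 15070 N.
σ = P/A = 15070/750 = 20.09 MPa.

σ ≈ 20.1 MPa (tensile)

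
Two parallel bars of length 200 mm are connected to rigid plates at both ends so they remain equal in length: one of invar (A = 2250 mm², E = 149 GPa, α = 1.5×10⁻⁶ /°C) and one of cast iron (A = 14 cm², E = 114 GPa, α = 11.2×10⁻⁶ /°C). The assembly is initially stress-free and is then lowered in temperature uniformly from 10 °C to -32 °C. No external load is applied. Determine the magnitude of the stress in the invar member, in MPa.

σ ≈ 19.6 MPa (compressive)

Equilibrium of a rigid end plate with no external load gives equal and opposite internal forces ±P in the two members. Since α_{cast iron} > α_{invar}, cooling drives the cast iron into tension and the invar into compression.
Compatibility of the two members (thermal + elastic change equal): (α₁ − α₂)ΔT = P·[1/(A₁E₁) + 1/(A₂E₂)].
|α₁ − α₂|·ΔT = 9.7×10⁻⁶ × 42 = 0.0004074.
1/(A₁E₁) + 1/(A₂E₂) = 1/(2250×149×10³) + 1/(1400×114×10³) = 9.249×10⁻⁹ N⁻¹.
P = 0.0004074 / 9.249×10⁻⁹ = 44050 N = 44.05 kN.
σ_{invar} = P/A₁ = 44050/2250 = 19.58 MPa, compressive.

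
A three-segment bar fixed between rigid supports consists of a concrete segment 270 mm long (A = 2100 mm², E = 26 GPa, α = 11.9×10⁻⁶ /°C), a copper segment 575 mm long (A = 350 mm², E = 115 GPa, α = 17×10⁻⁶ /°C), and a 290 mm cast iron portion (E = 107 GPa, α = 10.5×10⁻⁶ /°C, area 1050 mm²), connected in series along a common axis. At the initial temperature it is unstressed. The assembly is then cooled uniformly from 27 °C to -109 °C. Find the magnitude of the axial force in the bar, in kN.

If the supports were absent, the total length change would be Σ αᵢΔT Lᵢ = 11.9×10⁻⁶×136×270 + 17×10⁻⁶×136×575 + 10.5×10⁻⁶×136×290 = 2.18 mm.
The rigid supports impose zero overall length change; the single axial force P common to all segments must satisfy P Σ Lᵢ/(AᵢEᵢ) = δ_free.
Σ Lᵢ/(AᵢEᵢ) = 270/(2100×26×10³) + 575/(350×115×10³) + 290/(1050×107×10³) = 2.181×10⁻⁵ mm/N.
P = 2.18 / 2.181×10⁻⁵ = 99970 N = 99.97 kN, tensile.

P ≈ 100 kN (tensile)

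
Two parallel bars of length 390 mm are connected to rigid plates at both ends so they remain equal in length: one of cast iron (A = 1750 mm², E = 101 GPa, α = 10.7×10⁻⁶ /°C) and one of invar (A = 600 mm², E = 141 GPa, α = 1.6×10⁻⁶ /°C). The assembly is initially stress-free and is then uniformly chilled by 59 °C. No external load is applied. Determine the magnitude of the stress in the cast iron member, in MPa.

The cast iron has the larger α, so on cooling it would change length more than the invar if both were free. The rigid plates force a common final length, so the cast iron is put into tension and the invar into compression, with equal and opposite forces P (no external load).
Compatibility of the two members (thermal + elastic change equal): (α₁ − α₂)ΔT = P·[1/(A₁E₁) + 1/(A₂E₂)].
|α₁ − α₂|·ΔT = 9.1×10⁻⁶ × 59 = 0.0005369.
1/(A₁E₁) + 1/(A₂E₂) = 1/(1750×101×10³) + 1/(600×141×10³) = 1.748×10⁻⁸ N⁻¹.
P = 0.0005369 / 1.748×10⁻⁸ = 30720 N = 30.72 kN.
σ_{cast iron} = P/A₁ = 30720/1750 = 17.55 MPa, tensile.

σ ≈ 17.6 MPa (tensile)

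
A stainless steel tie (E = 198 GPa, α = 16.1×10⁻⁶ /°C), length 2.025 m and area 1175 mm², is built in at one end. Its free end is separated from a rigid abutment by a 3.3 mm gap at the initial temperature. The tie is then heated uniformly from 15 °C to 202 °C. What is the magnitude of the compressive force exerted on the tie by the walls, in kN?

P ≈ 321 kN

Unrestrained expansion: δ_free = αΔT L = 16.1×10⁻⁶ × 187 × 2025 = 6.097 mm.
The gap closes (δ_free > 3.3 mm) and the wall then resists a further 6.097 − 3.3 = 2.797 mm of expansion.
So σ = E(δ_free − g)/L = 198×10³ × 2.797/2025 = 273.5 MPa.
P = σA = 273.5 × 1175 = 321.3 kN.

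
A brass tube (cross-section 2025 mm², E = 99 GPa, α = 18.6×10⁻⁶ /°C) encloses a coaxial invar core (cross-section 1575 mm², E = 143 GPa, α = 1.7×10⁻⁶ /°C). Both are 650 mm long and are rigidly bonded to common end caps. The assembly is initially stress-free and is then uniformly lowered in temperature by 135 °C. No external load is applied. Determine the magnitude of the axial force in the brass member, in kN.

P ≈ 242 kN (tensile in the brass)

Both members must finish at the same length. With the larger α, the brass tends to over-contract; the plates restrain it, putting the brass in tension and the invar in compression. With no external load the two internal forces are equal and opposite, magnitude P.
Setting the final lengths equal and cancelling L: (α₁ − α₂)ΔT = P/(A₁E₁) + P/(A₂E₂).
|α₁ − α₂|·ΔT = 16.9×10⁻⁶ × 135 = 0.002282.
1/(A₁E₁) + 1/(A₂E₂) = 1/(2025×99×10³) + 1/(1575×143×10³) = 9.428×10⁻⁹ N⁻¹.
P = 0.002282 / 9.428×10⁻⁹ = 242000 N = 242 kN.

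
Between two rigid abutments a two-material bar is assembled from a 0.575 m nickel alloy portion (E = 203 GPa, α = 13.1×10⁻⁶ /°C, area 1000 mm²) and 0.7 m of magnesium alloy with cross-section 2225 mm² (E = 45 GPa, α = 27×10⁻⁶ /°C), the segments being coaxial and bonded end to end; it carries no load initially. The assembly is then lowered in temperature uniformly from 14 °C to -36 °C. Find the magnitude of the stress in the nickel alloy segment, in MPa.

σ ≈ 135 MPa (tensile)

With the walls removed the bar would change length by δ_free = Σ αᵢΔT Lᵢ = 13.1×10⁻⁶×50×575 + 27×10⁻⁶×50×700 = 1.322 mm.
The rigid supports impose zero overall length change; the single axial force P common to all segments must satisfy P Σ Lᵢ/(AᵢEᵢ) = δ_free.
Σ Lᵢ/(AᵢEᵢ) = 575/(1000×203×10³) + 700/(2225×45×10³) = 9.824×10⁻⁶ mm/N.
Hence P = δ_free / Σ(L/AE) = 1.322/9.824×10⁻⁶ = 134.5 kN (tensile).
σ_{nickel alloy} = P / A = 134500 / 1000 = 134.5 MPa.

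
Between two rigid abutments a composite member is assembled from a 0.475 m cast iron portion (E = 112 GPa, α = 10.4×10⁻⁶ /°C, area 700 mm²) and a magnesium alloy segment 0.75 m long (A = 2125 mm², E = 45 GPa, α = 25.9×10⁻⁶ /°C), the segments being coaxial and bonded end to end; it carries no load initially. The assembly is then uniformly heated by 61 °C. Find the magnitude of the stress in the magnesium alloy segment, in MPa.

σ ≈ 50.3 MPa (compressive)

With the walls removed the bar would change length by δ_free = Σ αᵢΔT Lᵢ = 10.4×10⁻⁶×61×475 + 25.9×10⁻⁶×61×750 = 1.486 mm.
The walls prevent any net length change, so an axial force P (same in every segment) develops. Compatibility: P · Σ Lᵢ/(AᵢEᵢ) = δ_free.
Σ Lᵢ/(AᵢEᵢ) = 475/(700×112×10³) + 750/(2125×45×10³) = 1.39×10⁻⁵ mm/N.
P = 1.486 / 1.39×10⁻⁵ = 106900 N = 106.9 kN, compressive.
σ_{magnesium alloy} = P / A = 106900 / 2125 = 50.31 MPa.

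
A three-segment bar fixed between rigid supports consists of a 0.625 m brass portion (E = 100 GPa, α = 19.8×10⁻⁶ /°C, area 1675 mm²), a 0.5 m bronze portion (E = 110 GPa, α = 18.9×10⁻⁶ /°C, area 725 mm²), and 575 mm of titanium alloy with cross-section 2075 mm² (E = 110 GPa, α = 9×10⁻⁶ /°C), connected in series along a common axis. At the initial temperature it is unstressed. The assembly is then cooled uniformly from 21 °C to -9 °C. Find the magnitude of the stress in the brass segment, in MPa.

Free thermal contraction of the whole bar: Σ αᵢΔT Lᵢ = 19.8×10⁻⁶×30×625 + 18.9×10⁻⁶×30×500 + 9×10⁻⁶×30×575 = 0.81 mm.
Since the ends are fixed, an axial force P builds up, equal in every segment, with P · Σ Lᵢ/(AᵢEᵢ) = δ_free.
Σ Lᵢ/(AᵢEᵢ) = 625/(1675×100×10³) + 500/(725×110×10³) + 575/(2075×110×10³) = 1.252×10⁻⁵ mm/N.
P = 0.81 / 1.252×10⁻⁵ = 64700 N = 64.7 kN, tensile.
σ_{brass} = P / A = 64700 / 1675 = 38.62 MPa.

σ ≈ 38.6 MPa (tensile)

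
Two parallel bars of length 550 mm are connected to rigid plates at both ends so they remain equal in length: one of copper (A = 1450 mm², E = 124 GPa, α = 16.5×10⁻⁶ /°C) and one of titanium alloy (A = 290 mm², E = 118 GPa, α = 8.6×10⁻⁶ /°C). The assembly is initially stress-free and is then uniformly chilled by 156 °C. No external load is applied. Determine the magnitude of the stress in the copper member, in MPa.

The copper has the larger α, so on cooling it would change length more than the titanium alloy if both were free. The rigid plates force a common final length, so the copper is put into tension and the titanium alloy into compression, with equal and opposite forces P (no external load).
Compatibility of the two members (thermal + elastic change equal): (α₁ − α₂)ΔT = P·[1/(A₁E₁) + 1/(A₂E₂)].
|α₁ − α₂|·ΔT = 7.9×10⁻⁶ × 156 = 0.001232.
1/(A₁E₁) + 1/(A₂E₂) = 1/(1450×124×10³) + 1/(290×118×10³) = 3.478×10⁻⁸ N⁻¹.
P = 0.001232 / 3.478×10⁻⁸ = 35430 N = 35.43 kN.
σ_{copper} = P/A₁ = 35430/1450 = 24.43 MPa, tensile.

σ ≈ 24.4 MPa (tensile)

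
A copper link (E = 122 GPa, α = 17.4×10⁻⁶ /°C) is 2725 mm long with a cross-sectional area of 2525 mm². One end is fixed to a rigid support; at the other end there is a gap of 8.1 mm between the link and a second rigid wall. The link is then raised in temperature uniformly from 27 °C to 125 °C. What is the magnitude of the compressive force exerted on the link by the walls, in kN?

P ≈ 0 kN

Free thermal elongation = αΔT L = 17.4×10⁻⁶ × 98 × 2725 = 4.647 mm.
This is smaller than the 8.1 mm clearance, so the link expands freely without reaching the stop — the stress is zero.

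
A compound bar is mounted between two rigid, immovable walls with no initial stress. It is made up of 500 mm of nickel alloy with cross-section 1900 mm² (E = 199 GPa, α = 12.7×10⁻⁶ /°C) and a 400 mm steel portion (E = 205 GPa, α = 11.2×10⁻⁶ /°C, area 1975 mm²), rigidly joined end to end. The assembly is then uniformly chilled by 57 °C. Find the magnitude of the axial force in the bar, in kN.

If the supports were absent, the total length change would be Σ αᵢΔT Lᵢ = 12.7×10⁻⁶×57×500 + 11.2×10⁻⁶×57×400 = 0.6173 mm.
Since the ends are fixed, an axial force P builds up, equal in every segment, with P · Σ Lᵢ/(AᵢEᵢ) = δ_free.
The series flexibility is Σ Lᵢ/(AᵢEᵢ) = 500/(1900×199×10³) + 400/(1975×205×10³) = 2.31×10⁻⁶ mm/N.
P = 0.6173 / 2.31×10⁻⁶ = 267200 N = 267.2 kN, tensile.

P ≈ 267 kN (tensile)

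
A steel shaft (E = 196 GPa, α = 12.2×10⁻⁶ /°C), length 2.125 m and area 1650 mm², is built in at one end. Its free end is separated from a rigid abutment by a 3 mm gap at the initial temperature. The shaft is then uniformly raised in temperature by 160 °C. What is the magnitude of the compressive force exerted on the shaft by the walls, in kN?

P ≈ 175 kN

Free thermal elongation = αΔT L = 12.2×10⁻⁶ × 160 × 2125 = 4.148 mm.
The gap closes (δ_free > 3 mm) and the wall then resists a further 4.148 − 3 = 1.148 mm of expansion.
Compatibility: PL/(AE) = 1.148 mm, so σ = P/A = E × (1.148/2125) = 105.9 MPa.
Force on the wall = σA = 105.9 × 1650 mm² = 174.7 kN.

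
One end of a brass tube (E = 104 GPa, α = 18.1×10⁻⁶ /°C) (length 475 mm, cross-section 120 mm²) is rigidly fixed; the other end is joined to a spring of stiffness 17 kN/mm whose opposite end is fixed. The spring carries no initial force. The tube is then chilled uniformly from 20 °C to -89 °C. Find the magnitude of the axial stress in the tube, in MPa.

σ ≈ 80.6 MPa (tensile)

Free thermal contraction: δ_free = αΔT L = 18.1×10⁻⁶ × 109 × 475 = 0.9371 mm.
With a force P in the spring, the elastic change of the tube is PL/(AE) and that of the spring is P/k; compatibility requires their sum to equal δ_free.
P [ L/(AE) + 1/k ] = δ_free → P [ 475/(120×104×10³) + 1/(17×10³) ] = 0.9371.
P = 0.9371 / 9.688×10⁻⁵ = 9673 N.
σ = P/A = 9673/120 = 80.61 MPa.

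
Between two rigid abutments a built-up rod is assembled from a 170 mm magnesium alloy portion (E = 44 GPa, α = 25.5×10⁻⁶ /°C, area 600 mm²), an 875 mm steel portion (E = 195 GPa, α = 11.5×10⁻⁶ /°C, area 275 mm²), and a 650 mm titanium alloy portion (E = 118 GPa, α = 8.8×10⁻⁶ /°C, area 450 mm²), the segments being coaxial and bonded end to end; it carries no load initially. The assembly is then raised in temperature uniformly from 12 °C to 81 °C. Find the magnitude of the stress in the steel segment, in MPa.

If the supports were absent, the total length change would be Σ αᵢΔT Lᵢ = 25.5×10⁻⁶×69×170 + 11.5×10⁻⁶×69×875 + 8.8×10⁻⁶×69×650 = 1.388 mm.
The rigid supports impose zero overall length change; the single axial force P common to all segments must satisfy P Σ Lᵢ/(AᵢEᵢ) = δ_free.
The series flexibility is Σ Lᵢ/(AᵢEᵢ) = 170/(600×44×10³) + 875/(275×195×10³) + 650/(450×118×10³) = 3.5×10⁻⁵ mm/N.
So P = 1.388 / 3.5×10⁻⁵ = 39.66 kN, compressive.
σ_{steel} = P / A = 39660 / 275 = 144.2 MPa.

σ ≈ 144 MPa (compressive)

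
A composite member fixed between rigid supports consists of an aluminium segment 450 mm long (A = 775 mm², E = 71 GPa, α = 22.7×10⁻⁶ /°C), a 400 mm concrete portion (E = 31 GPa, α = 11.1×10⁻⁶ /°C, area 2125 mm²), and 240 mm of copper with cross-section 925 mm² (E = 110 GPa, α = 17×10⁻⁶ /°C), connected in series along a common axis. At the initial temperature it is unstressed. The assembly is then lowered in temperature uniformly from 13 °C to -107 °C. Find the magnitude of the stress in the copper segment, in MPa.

With the walls removed the bar would change length by δ_free = Σ αᵢΔT Lᵢ = 22.7×10⁻⁶×120×450 + 11.1×10⁻⁶×120×400 + 17×10⁻⁶×120×240 = 2.248 mm.
The rigid supports impose zero overall length change; the single axial force P common to all segments must satisfy P Σ Lᵢ/(AᵢEᵢ) = δ_free.
Σ Lᵢ/(AᵢEᵢ) = 450/(775×71×10³) + 400/(2125×31×10³) + 240/(925×110×10³) = 1.661×10⁻⁵ mm/N.
P = 2.248 / 1.661×10⁻⁵ = 135400 N = 135.4 kN, tensile.
σ_{copper} = P / A = 135400 / 925 = 146.3 MPa.

σ ≈ 146 MPa (tensile)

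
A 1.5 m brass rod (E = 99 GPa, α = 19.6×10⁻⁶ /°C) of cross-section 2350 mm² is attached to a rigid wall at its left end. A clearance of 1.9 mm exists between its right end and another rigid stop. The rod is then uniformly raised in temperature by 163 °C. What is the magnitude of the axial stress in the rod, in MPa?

σ ≈ 191 MPa (compressive)

Unrestrained expansion: δ_free = αΔT L = 19.6×10⁻⁶ × 163 × 1500 = 4.792 mm.
After closing the 1.9 mm clearance, 4.792 − 1.9 = 2.892 mm of expansion remains to be suppressed by the wall.
That suppressed elongation corresponds to σ = E·Δ/L = 99×10³ × 2.892/1500 = 190.9 MPa.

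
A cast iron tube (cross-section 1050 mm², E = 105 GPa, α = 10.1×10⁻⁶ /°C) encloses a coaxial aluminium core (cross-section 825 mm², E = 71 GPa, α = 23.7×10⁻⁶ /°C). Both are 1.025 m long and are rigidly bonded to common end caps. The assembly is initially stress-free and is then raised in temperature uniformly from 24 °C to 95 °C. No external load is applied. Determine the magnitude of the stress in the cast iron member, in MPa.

σ ≈ 35.2 MPa (tensile)

Equilibrium of a rigid end plate with no external load gives equal and opposite internal forces ±P in the two members. Since α_{aluminium} > α_{cast iron}, heating drives the aluminium into compression and the cast iron into tension.
Compatibility of the two members (thermal + elastic change equal): (α₁ − α₂)ΔT = P·[1/(A₁E₁) + 1/(A₂E₂)].
|α₁ − α₂|·ΔT = 13.6×10⁻⁶ × 71 = 0.0009656.
1/(A₁E₁) + 1/(A₂E₂) = 1/(1050×105×10³) + 1/(825×71×10³) = 2.614×10⁻⁸ N⁻¹.
P = 0.0009656 / 2.614×10⁻⁸ = 36940 N = 36.94 kN.
σ_{cast iron} = P/A₁ = 36940/1050 = 35.18 MPa, tensile.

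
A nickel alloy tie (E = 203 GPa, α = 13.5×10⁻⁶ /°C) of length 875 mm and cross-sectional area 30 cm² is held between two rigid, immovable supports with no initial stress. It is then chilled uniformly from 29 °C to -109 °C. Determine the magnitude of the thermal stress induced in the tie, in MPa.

σ ≈ 378 MPa (tensile)

Because both ends are immovable the net strain is zero, and the suppressed thermal strain is αΔT = 13.5×10⁻⁶ × 138 = 1863×10⁻⁶.
σ = EαΔT = 203×10³ × 13.5×10⁻⁶ × 138 = 378.2 MPa (tensile; the tie is trying to contract).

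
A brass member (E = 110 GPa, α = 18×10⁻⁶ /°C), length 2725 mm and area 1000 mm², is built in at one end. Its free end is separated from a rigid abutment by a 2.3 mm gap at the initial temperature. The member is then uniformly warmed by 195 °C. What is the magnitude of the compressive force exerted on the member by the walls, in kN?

Free thermal elongation = αΔT L = 18×10⁻⁶ × 195 × 2725 = 9.565 mm.
This exceeds the 2.3 mm gap, so the wall pushes back. The portion of expansion that must be recovered elastically is δ_free − gap = 9.565 − 2.3 = 7.265 mm.
That suppressed elongation corresponds to σ = E·Δ/L = 110×10³ × 7.265/2725 = 293.3 MPa.
Force on the wall = σA = 293.3 × 1000 mm² = 293.3 kN.

P ≈ 293 kN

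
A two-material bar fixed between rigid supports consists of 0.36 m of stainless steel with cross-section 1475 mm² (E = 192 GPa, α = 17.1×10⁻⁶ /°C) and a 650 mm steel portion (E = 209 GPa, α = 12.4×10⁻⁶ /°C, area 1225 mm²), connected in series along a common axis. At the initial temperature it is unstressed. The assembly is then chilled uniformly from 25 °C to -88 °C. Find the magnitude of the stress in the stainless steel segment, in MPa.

σ ≈ 286 MPa (tensile)

With the walls removed the bar would change length by δ_free = Σ αᵢΔT Lᵢ = 17.1×10⁻⁶×113×360 + 12.4×10⁻⁶×113×650 = 1.606 mm.
Since the ends are fixed, an axial force P builds up, equal in every segment, with P · Σ Lᵢ/(AᵢEᵢ) = δ_free.
The series flexibility is Σ Lᵢ/(AᵢEᵢ) = 360/(1475×192×10³) + 650/(1225×209×10³) = 3.81×10⁻⁶ mm/N.
P = 1.606 / 3.81×10⁻⁶ = 421600 N = 421.6 kN, tensile.
σ_{stainless steel} = P / A = 421600 / 1475 = 285.9 MPa.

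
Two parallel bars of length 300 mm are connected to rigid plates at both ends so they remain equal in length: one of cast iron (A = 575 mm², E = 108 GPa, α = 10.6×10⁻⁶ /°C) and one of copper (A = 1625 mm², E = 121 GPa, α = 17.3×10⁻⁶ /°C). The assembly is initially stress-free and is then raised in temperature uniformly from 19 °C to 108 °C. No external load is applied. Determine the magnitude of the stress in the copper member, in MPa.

σ ≈ 17.3 MPa (compressive)

Both members must finish at the same length. With the larger α, the copper tends to over-expand; the plates restrain it, putting the copper in compression and the cast iron in tension. With no external load the two internal forces are equal and opposite, magnitude P.
Compatibility of the two members (thermal + elastic change equal): (α₁ − α₂)ΔT = P·[1/(A₁E₁) + 1/(A₂E₂)].
|α₁ − α₂|·ΔT = 6.7×10⁻⁶ × 89 = 0.0005963.
1/(A₁E₁) + 1/(A₂E₂) = 1/(575×108×10³) + 1/(1625×121×10³) = 2.119×10⁻⁸ N⁻¹.
P = 0.0005963 / 2.119×10⁻⁸ = 28140 N = 28.14 kN.
σ_{copper} = P/A₂ = 28140/1625 = 17.32 MPa, compressive.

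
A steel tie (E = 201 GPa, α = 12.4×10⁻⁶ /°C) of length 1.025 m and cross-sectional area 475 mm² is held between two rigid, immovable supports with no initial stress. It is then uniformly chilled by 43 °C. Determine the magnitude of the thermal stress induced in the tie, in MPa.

σ ≈ 107 MPa (tensile)

Because both ends are immovable the net strain is zero, and the suppressed thermal strain is αΔT = 12.4×10⁻⁶ × 43 = 533.2×10⁻⁶.
The stress required to suppress this strain is σ = Eε = 201×10³ × 533.2×10⁻⁶ = 107.2 MPa, tensile since the tie is trying to contract.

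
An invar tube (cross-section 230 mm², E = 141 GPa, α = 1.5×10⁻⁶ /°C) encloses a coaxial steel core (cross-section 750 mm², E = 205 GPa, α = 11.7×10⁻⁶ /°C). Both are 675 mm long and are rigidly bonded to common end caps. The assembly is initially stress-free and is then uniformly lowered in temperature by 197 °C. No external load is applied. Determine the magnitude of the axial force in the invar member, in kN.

P ≈ 53.8 kN (compressive in the invar)

Equilibrium of a rigid end plate with no external load gives equal and opposite internal forces ±P in the two members. Since α_{steel} > α_{invar}, cooling drives the steel into tension and the invar into compression.
Equating the net (thermal + elastic) strains gives |α₁ − α₂|·ΔT = P·[1/(A₁E₁) + 1/(A₂E₂)].
|α₁ − α₂|·ΔT = 10.2×10⁻⁶ × 197 = 0.002009.
1/(A₁E₁) + 1/(A₂E₂) = 1/(230×141×10³) + 1/(750×205×10³) = 3.734×10⁻⁸ N⁻¹.
So P = 0.002009 / 3.734×10⁻⁸ = 53.81 kN.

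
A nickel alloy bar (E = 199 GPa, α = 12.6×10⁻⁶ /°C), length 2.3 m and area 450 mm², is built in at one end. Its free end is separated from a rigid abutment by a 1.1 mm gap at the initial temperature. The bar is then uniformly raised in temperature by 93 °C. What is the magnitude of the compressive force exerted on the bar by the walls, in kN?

If the wall were absent the bar would grow by αΔT L = 12.6×10⁻⁶ × 93 × 2300 = 2.695 mm.
After closing the 1.1 mm clearance, 2.695 − 1.1 = 1.595 mm of expansion remains to be suppressed by the wall.
Compatibility: PL/(AE) = 1.595 mm, so σ = P/A = E × (1.595/2300) = 138 MPa.
P = σA = 138 × 450 = 62.11 kN.

P ≈ 62.1 kN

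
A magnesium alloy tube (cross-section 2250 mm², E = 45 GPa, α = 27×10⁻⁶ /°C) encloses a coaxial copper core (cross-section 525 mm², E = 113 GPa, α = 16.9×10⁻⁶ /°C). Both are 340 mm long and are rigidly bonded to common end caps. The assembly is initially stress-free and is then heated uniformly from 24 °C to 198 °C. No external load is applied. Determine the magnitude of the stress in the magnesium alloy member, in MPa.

Equilibrium of a rigid end plate with no external load gives equal and opposite internal forces ±P in the two members. Since α_{magnesium alloy} > α_{copper}, heating drives the magnesium alloy into compression and the copper into tension.
Setting the final lengths equal and cancelling L: (α₁ − α₂)ΔT = P/(A₁E₁) + P/(A₂E₂).
|α₁ − α₂|·ΔT = 10.1×10⁻⁶ × 174 = 0.001757.
1/(A₁E₁) + 1/(A₂E₂) = 1/(2250×45×10³) + 1/(525×113×10³) = 2.673×10⁻⁸ N⁻¹.
So P = 0.001757 / 2.673×10⁻⁸ = 65.74 kN.
σ_{magnesium alloy} = P/A₁ = 65740/2250 = 29.22 MPa, compressive.

σ ≈ 29.2 MPa (compressive)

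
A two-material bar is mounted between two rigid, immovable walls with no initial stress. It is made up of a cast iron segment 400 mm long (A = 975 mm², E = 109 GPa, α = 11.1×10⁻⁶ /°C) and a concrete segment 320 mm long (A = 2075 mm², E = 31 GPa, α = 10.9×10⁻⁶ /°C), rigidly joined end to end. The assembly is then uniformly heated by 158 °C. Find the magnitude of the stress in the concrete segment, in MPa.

With the walls removed the bar would change length by δ_free = Σ αᵢΔT Lᵢ = 11.1×10⁻⁶×158×400 + 10.9×10⁻⁶×158×320 = 1.253 mm.
The walls prevent any net length change, so an axial force P (same in every segment) develops. Compatibility: P · Σ Lᵢ/(AᵢEᵢ) = δ_free.
Σ Lᵢ/(AᵢEᵢ) = 400/(975×109×10³) + 320/(2075×31×10³) = 8.739×10⁻⁶ mm/N.
Hence P = δ_free / Σ(L/AE) = 1.253/8.739×10⁻⁶ = 143.3 kN (compressive).
σ_{concrete} = P / A = 143300 / 2075 = 69.08 MPa.

σ ≈ 69.1 MPa (compressive)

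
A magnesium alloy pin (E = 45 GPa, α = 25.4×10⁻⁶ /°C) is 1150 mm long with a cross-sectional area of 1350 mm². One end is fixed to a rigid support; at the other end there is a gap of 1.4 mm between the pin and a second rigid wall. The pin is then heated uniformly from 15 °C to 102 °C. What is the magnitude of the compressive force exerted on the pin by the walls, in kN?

P ≈ 60.3 kN

Unrestrained expansion: δ_free = αΔT L = 25.4×10⁻⁶ × 87 × 1150 = 2.541 mm.
After closing the 1.4 mm clearance, 2.541 − 1.4 = 1.141 mm of expansion remains to be suppressed by the wall.
So σ = E(δ_free − g)/L = 45×10³ × 1.141/1150 = 44.66 MPa.
P = σA = 44.66 × 1350 = 60.29 kN.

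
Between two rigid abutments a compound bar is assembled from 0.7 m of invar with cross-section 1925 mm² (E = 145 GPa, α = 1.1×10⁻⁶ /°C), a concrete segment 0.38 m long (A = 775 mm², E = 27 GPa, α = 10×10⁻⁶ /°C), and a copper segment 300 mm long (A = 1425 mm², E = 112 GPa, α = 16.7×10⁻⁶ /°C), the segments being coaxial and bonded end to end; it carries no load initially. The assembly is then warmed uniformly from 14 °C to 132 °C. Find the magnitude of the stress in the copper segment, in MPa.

Free thermal expansion of the whole bar: Σ αᵢΔT Lᵢ = 1.1×10⁻⁶×118×700 + 10×10⁻⁶×118×380 + 16.7×10⁻⁶×118×300 = 1.13 mm.
Since the ends are fixed, an axial force P builds up, equal in every segment, with P · Σ Lᵢ/(AᵢEᵢ) = δ_free.
The series flexibility is Σ Lᵢ/(AᵢEᵢ) = 700/(1925×145×10³) + 380/(775×27×10³) + 300/(1425×112×10³) = 2.255×10⁻⁵ mm/N.
So P = 1.13 / 2.255×10⁻⁵ = 50.14 kN, compressive.
σ_{copper} = P / A = 50140 / 1425 = 35.18 MPa.

σ ≈ 35.2 MPa (compressive)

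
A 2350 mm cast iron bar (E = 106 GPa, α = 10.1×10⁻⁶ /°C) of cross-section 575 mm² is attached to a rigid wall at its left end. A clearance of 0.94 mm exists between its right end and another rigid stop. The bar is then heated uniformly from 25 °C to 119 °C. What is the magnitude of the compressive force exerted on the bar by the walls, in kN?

P ≈ 33.5 kN

Free thermal elongation = αΔT L = 10.1×10⁻⁶ × 94 × 2350 = 2.231 mm.
After closing the 0.94 mm clearance, 2.231 − 0.94 = 1.291 mm of expansion remains to be suppressed by the wall.
Compatibility: PL/(AE) = 1.291 mm, so σ = P/A = E × (1.291/2350) = 58.24 MPa.
P = σA = 58.24 × 575 = 33.49 kN.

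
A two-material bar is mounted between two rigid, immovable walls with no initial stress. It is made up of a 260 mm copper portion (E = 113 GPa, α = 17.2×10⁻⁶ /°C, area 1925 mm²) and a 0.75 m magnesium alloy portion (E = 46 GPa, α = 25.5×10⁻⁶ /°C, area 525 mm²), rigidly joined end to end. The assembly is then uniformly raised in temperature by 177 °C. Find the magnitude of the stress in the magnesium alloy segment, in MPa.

If the supports were absent, the total length change would be Σ αᵢΔT Lᵢ = 17.2×10⁻⁶×177×260 + 25.5×10⁻⁶×177×750 = 4.177 mm.
Since the ends are fixed, an axial force P builds up, equal in every segment, with P · Σ Lᵢ/(AᵢEᵢ) = δ_free.
The series flexibility is Σ Lᵢ/(AᵢEᵢ) = 260/(1925×113×10³) + 750/(525×46×10³) = 3.225×10⁻⁵ mm/N.
P = 4.177 / 3.225×10⁻⁵ = 129500 N = 129.5 kN, compressive.
σ_{magnesium alloy} = P / A = 129500 / 525 = 246.7 MPa.

σ ≈ 247 MPa (compressive)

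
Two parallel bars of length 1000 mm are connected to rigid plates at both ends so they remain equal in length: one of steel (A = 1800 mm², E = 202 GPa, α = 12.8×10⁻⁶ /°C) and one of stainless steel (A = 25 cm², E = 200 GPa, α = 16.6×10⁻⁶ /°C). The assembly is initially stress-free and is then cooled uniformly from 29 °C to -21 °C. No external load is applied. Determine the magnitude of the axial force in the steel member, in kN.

Both members must finish at the same length. With the larger α, the stainless steel tends to over-contract; the plates restrain it, putting the stainless steel in tension and the steel in compression. With no external load the two internal forces are equal and opposite, magnitude P.
Equating the net (thermal + elastic) strains gives |α₁ − α₂|·ΔT = P·[1/(A₁E₁) + 1/(A₂E₂)].
|α₁ − α₂|·ΔT = 3.8×10⁻⁶ × 50 = 0.00019.
1/(A₁E₁) + 1/(A₂E₂) = 1/(1800×202×10³) + 1/(2500×200×10³) = 4.75×10⁻⁹ N⁻¹.
P = 0.00019 / 4.75×10⁻⁹ = 40000 N = 40 kN.

P ≈ 40 kN (compressive in the steel)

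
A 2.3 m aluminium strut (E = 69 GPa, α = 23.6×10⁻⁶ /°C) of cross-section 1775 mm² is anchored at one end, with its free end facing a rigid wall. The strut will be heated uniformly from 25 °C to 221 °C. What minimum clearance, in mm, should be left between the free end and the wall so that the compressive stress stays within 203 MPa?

g ≈ 3.87 mm

With no wall the strut would lengthen by αΔT L = 23.6×10⁻⁶ × 196 × 2300 = 10.64 mm.
At the allowable stress the elastic shortening the wall may impose is σL/E = 203 × 2300 / (69×10³) = 6.767 mm.
So the gap has to take up the difference, g_min = δ_free − σL/E = 10.64 − 6.767 = 3.872 mm.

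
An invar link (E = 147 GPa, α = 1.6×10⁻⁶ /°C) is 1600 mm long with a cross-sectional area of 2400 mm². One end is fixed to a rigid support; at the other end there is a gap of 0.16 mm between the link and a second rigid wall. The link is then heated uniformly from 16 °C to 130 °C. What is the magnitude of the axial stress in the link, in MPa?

Unrestrained expansion: δ_free = αΔT L = 1.6×10⁻⁶ × 114 × 1600 = 0.2918 mm.
This exceeds the 0.16 mm gap, so the wall pushes back. The portion of expansion that must be recovered elastically is δ_free − gap = 0.2918 − 0.16 = 0.1318 mm.
Compatibility: PL/(AE) = 0.1318 mm, so σ = P/A = E × (0.1318/1600) = 12.11 MPa.

σ ≈ 12.1 MPa (compressive)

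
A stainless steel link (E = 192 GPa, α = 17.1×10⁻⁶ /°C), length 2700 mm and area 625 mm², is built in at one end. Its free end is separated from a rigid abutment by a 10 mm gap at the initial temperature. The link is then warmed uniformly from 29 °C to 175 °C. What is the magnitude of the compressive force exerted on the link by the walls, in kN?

Unrestrained expansion: δ_free = αΔT L = 17.1×10⁻⁶ × 146 × 2700 = 6.741 mm.
This is smaller than the 10 mm clearance, so the link expands freely without reaching the stop — the stress is zero.

P ≈ 0 kN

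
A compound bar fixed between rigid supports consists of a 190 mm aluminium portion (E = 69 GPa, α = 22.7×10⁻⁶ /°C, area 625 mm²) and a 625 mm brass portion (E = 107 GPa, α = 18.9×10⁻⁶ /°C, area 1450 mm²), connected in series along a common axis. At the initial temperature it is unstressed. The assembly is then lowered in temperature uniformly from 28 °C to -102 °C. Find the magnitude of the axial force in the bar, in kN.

P ≈ 249 kN (tensile)

With the walls removed the bar would change length by δ_free = Σ αᵢΔT Lᵢ = 22.7×10⁻⁶×130×190 + 18.9×10⁻⁶×130×625 = 2.096 mm.
The rigid supports impose zero overall length change; the single axial force P common to all segments must satisfy P Σ Lᵢ/(AᵢEᵢ) = δ_free.
The series flexibility is Σ Lᵢ/(AᵢEᵢ) = 190/(625×69×10³) + 625/(1450×107×10³) = 8.434×10⁻⁶ mm/N.
So P = 2.096 / 8.434×10⁻⁶ = 248.6 kN, tensile.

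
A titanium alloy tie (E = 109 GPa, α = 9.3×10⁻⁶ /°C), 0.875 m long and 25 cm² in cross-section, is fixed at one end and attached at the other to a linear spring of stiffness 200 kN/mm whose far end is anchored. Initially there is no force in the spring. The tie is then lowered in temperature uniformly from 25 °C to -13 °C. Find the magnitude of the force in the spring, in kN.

The unrestrained thermal change is αΔT L = 9.3×10⁻⁶ × 38 × 875 = 0.3092 mm.
With a force P in the spring, the elastic change of the tie is PL/(AE) and that of the spring is P/k; compatibility requires their sum to equal δ_free.
So P = δ_free / [L/(AE) + 1/k] = 0.3092 / [ 875/(2500×109×10³) + 1/(200×10³) ].
P = 0.3092 / 8.211×10⁻⁶ = 37660 N.

P ≈ 37.7 kN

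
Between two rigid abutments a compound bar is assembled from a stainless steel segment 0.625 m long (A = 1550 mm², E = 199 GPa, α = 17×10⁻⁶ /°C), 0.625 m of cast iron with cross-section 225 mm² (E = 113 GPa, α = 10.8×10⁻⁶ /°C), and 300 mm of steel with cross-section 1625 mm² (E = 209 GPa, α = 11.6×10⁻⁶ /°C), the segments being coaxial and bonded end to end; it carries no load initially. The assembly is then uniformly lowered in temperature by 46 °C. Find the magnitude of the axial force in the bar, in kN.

P ≈ 34.9 kN (tensile)

Free thermal contraction of the whole bar: Σ αᵢΔT Lᵢ = 17×10⁻⁶×46×625 + 10.8×10⁻⁶×46×625 + 11.6×10⁻⁶×46×300 = 0.9593 mm.
The rigid supports impose zero overall length change; the single axial force P common to all segments must satisfy P Σ Lᵢ/(AᵢEᵢ) = δ_free.
The series flexibility is Σ Lᵢ/(AᵢEᵢ) = 625/(1550×199×10³) + 625/(225×113×10³) + 300/(1625×209×10³) = 2.749×10⁻⁵ mm/N.
Hence P = δ_free / Σ(L/AE) = 0.9593/2.749×10⁻⁵ = 34.9 kN (tensile).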